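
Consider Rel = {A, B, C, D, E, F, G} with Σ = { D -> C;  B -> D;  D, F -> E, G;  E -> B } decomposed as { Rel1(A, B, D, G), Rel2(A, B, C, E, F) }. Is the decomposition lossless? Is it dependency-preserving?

lossy and not dependency-preserving

Lossless test: (A, B)⁺ = {A, B, C, D}, which is a superkey of neither fragment — lossy.
Dependency preservation: the restricted closure of {D} across the fragments never reaches {C}, so D → C cannot be enforced without a join — not preserved.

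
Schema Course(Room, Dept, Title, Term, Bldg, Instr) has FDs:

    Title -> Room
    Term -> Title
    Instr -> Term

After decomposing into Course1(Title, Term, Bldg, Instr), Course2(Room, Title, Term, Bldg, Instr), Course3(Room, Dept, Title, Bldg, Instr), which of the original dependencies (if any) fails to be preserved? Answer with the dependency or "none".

Title → Room lies within Course2.
Term → Title lies within Course1.
Instr → Term lies within Course1.
Every dependency is enforceable on the fragments, so the decomposition is dependency-preserving.

none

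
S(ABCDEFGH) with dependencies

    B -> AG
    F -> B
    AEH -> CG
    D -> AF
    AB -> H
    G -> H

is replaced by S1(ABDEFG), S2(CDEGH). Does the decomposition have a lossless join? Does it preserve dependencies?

lossless but not dependency-preserving

Lossless test: (DEG)⁺ = {ABCDEFGH}, which contains all of one fragment — lossless.
Dependency preservation: the restricted closure of {AEH} across the fragments never reaches {CG}, so AEH → CG cannot be enforced without a join — not preserved.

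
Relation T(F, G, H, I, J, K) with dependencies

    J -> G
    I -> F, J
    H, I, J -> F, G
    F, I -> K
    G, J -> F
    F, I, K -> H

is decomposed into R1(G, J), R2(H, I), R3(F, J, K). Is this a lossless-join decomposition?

No

Chase test. Columns are F, G, H, I, J, K; row i has aⱼ where attribute j ∈ Ri, else bᵢⱼ.
Initial tableau (one row per fragment):
  row 1: b11 a2 b13 b14 a5 b16
  row 2: b21 b22 a3 a4 b25 b26
  row 3: a1 b32 b33 b34 a5 a6
Rows 1 and 3 agree on J; apply J→G and equate their G entries.
Rows 1 and 3 agree on G, J; apply G, J→F and equate their F entries.
No row becomes fully distinguished — the join is lossy.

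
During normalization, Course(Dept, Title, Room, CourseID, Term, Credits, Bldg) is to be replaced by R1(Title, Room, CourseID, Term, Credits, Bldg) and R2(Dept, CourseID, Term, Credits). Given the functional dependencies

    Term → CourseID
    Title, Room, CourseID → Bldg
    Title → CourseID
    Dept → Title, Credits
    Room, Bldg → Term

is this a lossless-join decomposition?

Common attributes: R1 ∩ R2 = {CourseID, Term, Credits}.
No dependency enlarges {CourseID, Term, Credits}, so (CourseID, Term, Credits)⁺ = {CourseID, Term, Credits}.
The closure contains neither all of R1 = {Title, Room, CourseID, Term, Credits, Bldg} nor all of R2 = {Dept, CourseID, Term, Credits}, so the common attributes are not a superkey of either fragment. The join is lossy.

No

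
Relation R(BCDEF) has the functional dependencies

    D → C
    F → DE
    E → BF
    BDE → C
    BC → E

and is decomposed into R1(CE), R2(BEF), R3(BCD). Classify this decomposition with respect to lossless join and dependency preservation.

Lossless test (chase): Rows 1 and 2 agree on E; apply E→BF and equate their BF entries. Rows 1 and 3 agree on BC; apply BC→E and equate their E entries. Rows 1 and 2 agree on F; apply F→DE and equate their DE entries. Rows 1 and 3 agree on E; apply E→BF and equate their BF entries. Rows 1 and 2 agree on BDE; apply BDE→C and equate their C entries. Rows 1 and 3 agree on F; apply F→DE and equate their DE entries. Row 1 is now all distinguished symbols — the join is lossless.
Dependency preservation: the restricted closure of {BC} across the fragments never reaches {E}, so BC → E cannot be enforced without a join — not preserved.

lossless but not dependency-preserving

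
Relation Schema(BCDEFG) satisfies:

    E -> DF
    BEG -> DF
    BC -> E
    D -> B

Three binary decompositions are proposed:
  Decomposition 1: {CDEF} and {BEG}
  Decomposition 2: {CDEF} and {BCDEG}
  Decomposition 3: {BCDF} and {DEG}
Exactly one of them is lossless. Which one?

Decomposition 1: common = {E}, closure = {BDEF} → lossy.
Decomposition 2: common = {CDE}, closure = {BCDEF} → lossless.
Decomposition 3: common = {D}, closure = {BD} → lossy.

Decomposition 2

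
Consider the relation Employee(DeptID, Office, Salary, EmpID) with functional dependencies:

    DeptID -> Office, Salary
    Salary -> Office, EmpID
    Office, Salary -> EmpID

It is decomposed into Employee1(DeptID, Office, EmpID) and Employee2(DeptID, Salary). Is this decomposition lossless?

Common attributes: Employee1 ∩ Employee2 = {DeptID}.
Closure of {DeptID}: DeptID → Office, Salary applies, adding Office, Salary; Salary → Office, EmpID applies, adding EmpID. So (DeptID)⁺ = {DeptID, Office, Salary, EmpID}.
This closure contains every attribute of Employee1, so Employee1 ∩ Employee2 → Employee1. The join is lossless.

Yes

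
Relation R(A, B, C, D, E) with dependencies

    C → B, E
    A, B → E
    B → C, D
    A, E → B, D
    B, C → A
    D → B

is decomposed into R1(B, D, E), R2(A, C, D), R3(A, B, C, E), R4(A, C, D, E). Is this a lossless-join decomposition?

Chase test. Columns are A, B, C, D, E; row i has aⱼ where attribute j ∈ Ri, else bᵢⱼ.
Initial tableau (one row per fragment):
  row 1: b11 a2 b13 a4 a5
  row 2: a1 b22 a3 a4 b25
  row 3: a1 a2 a3 b34 a5
  row 4: a1 b42 a3 a4 a5
Rows 2 and 3 agree on C; apply C→B, E and equate their B, E entries.
Rows 2 and 4 agree on C; apply C→B, E and equate their B, E entries.
Rows 1 and 2 agree on B; apply B→C, D and equate their C, D entries.
Rows 1 and 3 agree on B; apply B→C, D and equate their C, D entries.
Rows 1 and 2 agree on B, C; apply B, C→A and equate their A entries.
Row 1 is now all distinguished symbols — the join is lossless.

Yes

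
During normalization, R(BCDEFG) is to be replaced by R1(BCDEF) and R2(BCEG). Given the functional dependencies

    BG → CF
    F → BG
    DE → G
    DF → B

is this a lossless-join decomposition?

Common attributes: R1 ∩ R2 = {BCE}.
No dependency enlarges {BCE}, so (BCE)⁺ = {BCE}.
The closure contains neither all of R1 = {BCDEF} nor all of R2 = {BCEG}, so the common attributes are not a superkey of either fragment. The join is lossy.

No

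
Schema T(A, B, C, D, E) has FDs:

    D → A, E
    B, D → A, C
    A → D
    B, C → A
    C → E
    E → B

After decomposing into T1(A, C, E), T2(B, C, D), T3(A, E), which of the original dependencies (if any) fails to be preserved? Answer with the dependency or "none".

Check E → B: no single fragment contains all of {B, E}, and the restricted closure of {E} across the fragments never reaches {B}.
D → A, E is preserved.
B, D → A, C is preserved.
A → D is preserved.
B, C → A is preserved.
C → E is preserved.

E → B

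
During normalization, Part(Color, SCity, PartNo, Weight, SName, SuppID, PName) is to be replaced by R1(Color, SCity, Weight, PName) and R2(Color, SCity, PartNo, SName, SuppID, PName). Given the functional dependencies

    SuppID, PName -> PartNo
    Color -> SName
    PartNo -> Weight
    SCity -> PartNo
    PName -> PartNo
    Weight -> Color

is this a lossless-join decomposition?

Yes

Common attributes: R1 ∩ R2 = {Color, SCity, PName}.
Closure of {Color, SCity, PName}: Color → SName applies, adding SName; SCity → PartNo applies, adding PartNo; PartNo → Weight applies, adding Weight. So (Color, SCity, PName)⁺ = {Color, SCity, PartNo, Weight, SName, PName}.
This closure contains every attribute of R1, so R1 ∩ R2 → R1. The join is lossless.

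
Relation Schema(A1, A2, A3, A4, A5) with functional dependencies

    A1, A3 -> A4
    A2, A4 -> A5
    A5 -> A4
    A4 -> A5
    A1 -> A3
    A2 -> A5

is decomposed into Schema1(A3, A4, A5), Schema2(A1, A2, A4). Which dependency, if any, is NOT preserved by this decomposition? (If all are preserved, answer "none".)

A1 -> A3

Check A1 → A3: no single fragment contains all of {A1, A3}, and the restricted closure of {A1} across the fragments never reaches {A3}.
A1, A3 → A4 is preserved.
A2, A4 → A5 is preserved.
A5 → A4 is preserved.
A4 → A5 is preserved.
A2 → A5 is preserved.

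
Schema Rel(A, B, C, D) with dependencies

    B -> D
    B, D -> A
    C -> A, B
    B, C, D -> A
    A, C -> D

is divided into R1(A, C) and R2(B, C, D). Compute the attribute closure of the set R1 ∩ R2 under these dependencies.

R1 ∩ R2 = {C}.
C → A, B applies, adding A, B
A, C → D applies, adding D
Closure: {A, B, C, D}.

A, B, C, D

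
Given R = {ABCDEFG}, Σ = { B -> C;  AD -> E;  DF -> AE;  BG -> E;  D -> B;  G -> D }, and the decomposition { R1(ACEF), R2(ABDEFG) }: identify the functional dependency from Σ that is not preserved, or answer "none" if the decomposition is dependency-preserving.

Check B → C: no single fragment contains all of {BC}, and the restricted closure of {B} across the fragments never reaches {C}.
AD → E is preserved.
DF → AE is preserved.
BG → E is preserved.
D → B is preserved.
G → D is preserved.

B -> C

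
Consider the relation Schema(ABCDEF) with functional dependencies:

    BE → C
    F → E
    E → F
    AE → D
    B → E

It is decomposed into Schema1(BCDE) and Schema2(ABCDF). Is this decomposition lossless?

Yes

Common attributes: Schema1 ∩ Schema2 = {BCD}.
Closure of {BCD}: B → E applies, adding E; E → F applies, adding F. So (BCD)⁺ = {BCDEF}.
This closure contains every attribute of Schema1, so Schema1 ∩ Schema2 → Schema1. The join is lossless.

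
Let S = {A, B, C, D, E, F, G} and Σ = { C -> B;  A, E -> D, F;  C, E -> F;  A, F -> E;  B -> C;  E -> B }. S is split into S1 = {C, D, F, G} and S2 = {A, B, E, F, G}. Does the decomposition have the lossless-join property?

No

Common attributes: S1 ∩ S2 = {F, G}.
No dependency enlarges {F, G}, so (F, G)⁺ = {F, G}.
The closure contains neither all of S1 = {C, D, F, G} nor all of S2 = {A, B, E, F, G}, so the common attributes are not a superkey of either fragment. The join is lossy.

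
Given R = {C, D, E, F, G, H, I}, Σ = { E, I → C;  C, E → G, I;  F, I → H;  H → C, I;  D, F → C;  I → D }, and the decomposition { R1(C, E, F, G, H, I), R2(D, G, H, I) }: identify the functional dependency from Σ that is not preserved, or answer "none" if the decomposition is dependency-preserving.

Check D, F → C: no single fragment contains all of {C, D, F}, and the restricted closure of {D, F} across the fragments never reaches {C}.
E, I → C is preserved.
C, E → G, I is preserved.
F, I → H is preserved.
H → C, I is preserved.
I → D is preserved.

D, F → C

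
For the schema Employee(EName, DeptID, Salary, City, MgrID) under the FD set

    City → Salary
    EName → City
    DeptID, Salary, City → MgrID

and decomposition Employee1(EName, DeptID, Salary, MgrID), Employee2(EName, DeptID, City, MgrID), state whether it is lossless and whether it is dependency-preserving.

Lossless test: (EName, DeptID, MgrID)⁺ = {EName, DeptID, Salary, City, MgrID}, which contains all of one fragment — lossless.
Dependency preservation: the restricted closure of {City} across the fragments never reaches {Salary}, so City → Salary cannot be enforced without a join — not preserved.

lossless but not dependency-preserving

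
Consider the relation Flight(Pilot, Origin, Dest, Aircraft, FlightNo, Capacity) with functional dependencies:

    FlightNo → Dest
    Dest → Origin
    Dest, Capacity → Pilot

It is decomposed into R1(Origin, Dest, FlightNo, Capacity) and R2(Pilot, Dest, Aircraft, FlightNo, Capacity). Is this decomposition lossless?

Yes

Common attributes: R1 ∩ R2 = {Dest, FlightNo, Capacity}.
Closure of {Dest, FlightNo, Capacity}: Dest → Origin applies, adding Origin; Dest, Capacity → Pilot applies, adding Pilot. So (Dest, FlightNo, Capacity)⁺ = {Pilot, Origin, Dest, FlightNo, Capacity}.
This closure contains every attribute of R1, so R1 ∩ R2 → R1. The join is lossless.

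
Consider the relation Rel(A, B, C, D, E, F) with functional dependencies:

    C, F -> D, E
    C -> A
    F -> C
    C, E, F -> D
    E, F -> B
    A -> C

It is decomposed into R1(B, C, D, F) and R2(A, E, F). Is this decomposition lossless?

Yes

Common attributes: R1 ∩ R2 = {F}.
Closure of {F}: F → C applies, adding C; C, F → D, E applies, adding D, E; C → A applies, adding A; E, F → B applies, adding B. So (F)⁺ = {A, B, C, D, E, F}.
This closure contains every attribute of R1, so R1 ∩ R2 → R1. The join is lossless.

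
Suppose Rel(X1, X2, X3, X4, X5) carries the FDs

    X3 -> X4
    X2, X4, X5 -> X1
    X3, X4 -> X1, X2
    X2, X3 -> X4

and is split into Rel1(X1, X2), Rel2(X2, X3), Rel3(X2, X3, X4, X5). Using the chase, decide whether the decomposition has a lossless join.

No

Chase test. Columns are X1, X2, X3, X4, X5; row i has aⱼ where attribute j ∈ Reli, else bᵢⱼ.
Initial tableau (one row per fragment):
  row 1: a1 a2 b13 b14 b15
  row 2: b21 a2 a3 b24 b25
  row 3: b31 a2 a3 a4 a5
Rows 2 and 3 agree on X3; apply X3→X4 and equate their X4 entries.
Rows 2 and 3 agree on X3, X4; apply X3, X4→X1, X2 and equate their X1, X2 entries.
No row becomes fully distinguished — the join is lossy.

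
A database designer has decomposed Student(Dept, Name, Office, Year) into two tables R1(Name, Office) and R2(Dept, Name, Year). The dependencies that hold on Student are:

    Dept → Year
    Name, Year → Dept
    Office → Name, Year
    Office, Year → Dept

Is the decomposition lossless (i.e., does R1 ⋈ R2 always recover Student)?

Common attributes: R1 ∩ R2 = {Name}.
No dependency enlarges {Name}, so (Name)⁺ = {Name}.
The closure contains neither all of R1 = {Name, Office} nor all of R2 = {Dept, Name, Year}, so the common attributes are not a superkey of either fragment. The join is lossy.

No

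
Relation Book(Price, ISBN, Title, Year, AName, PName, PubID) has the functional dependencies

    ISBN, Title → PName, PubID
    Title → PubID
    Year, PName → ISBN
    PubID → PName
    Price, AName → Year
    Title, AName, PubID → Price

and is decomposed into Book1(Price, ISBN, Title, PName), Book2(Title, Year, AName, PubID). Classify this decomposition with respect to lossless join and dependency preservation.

lossy and not dependency-preserving

Lossless test: (Title)⁺ = {Title, PName, PubID}, which is a superkey of neither fragment — lossy.
Dependency preservation: the restricted closure of {Year, PName} across the fragments never reaches {ISBN}, so Year, PName → ISBN cannot be enforced without a join — not preserved.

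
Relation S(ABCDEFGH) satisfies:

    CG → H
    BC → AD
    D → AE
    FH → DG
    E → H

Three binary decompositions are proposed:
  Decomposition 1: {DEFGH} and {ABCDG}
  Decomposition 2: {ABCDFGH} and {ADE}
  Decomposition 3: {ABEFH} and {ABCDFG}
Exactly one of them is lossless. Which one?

Decomposition 1: common = {DG}, closure = {ADEGH} → lossy.
Decomposition 2: common = {AD}, closure = {ADEH} → lossless.
Decomposition 3: common = {ABF}, closure = {ABF} → lossy.

Decomposition 2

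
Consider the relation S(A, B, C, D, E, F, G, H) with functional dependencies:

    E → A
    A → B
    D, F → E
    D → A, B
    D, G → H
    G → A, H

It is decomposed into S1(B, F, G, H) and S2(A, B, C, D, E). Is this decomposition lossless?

Common attributes: S1 ∩ S2 = {B}.
No dependency enlarges {B}, so (B)⁺ = {B}.
The closure contains neither all of S1 = {B, F, G, H} nor all of S2 = {A, B, C, D, E}, so the common attributes are not a superkey of either fragment. The join is lossy.

No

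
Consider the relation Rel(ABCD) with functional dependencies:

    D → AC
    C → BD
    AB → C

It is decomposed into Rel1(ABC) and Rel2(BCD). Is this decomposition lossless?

Common attributes: Rel1 ∩ Rel2 = {BC}.
Closure of {BC}: C → BD applies, adding D; D → AC applies, adding A. So (BC)⁺ = {ABCD}.
This closure contains every attribute of Rel1, so Rel1 ∩ Rel2 → Rel1. The join is lossless.

Yes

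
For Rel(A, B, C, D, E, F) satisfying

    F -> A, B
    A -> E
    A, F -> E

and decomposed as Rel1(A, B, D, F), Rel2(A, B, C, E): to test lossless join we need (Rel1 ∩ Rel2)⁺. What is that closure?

Rel1 ∩ Rel2 = {A, B}.
A → E applies, adding E
Closure: {A, B, E}.

A, B, E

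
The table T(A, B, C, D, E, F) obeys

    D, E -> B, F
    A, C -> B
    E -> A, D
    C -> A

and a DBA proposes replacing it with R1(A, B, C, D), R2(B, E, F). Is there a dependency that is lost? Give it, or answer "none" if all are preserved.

Check E → A, D: no single fragment contains all of {A, D, E}, and the restricted closure of {E} across the fragments never reaches {A, D}.
D, E → B, F is preserved.
A, C → B is preserved.
C → A is preserved.

E -> A, D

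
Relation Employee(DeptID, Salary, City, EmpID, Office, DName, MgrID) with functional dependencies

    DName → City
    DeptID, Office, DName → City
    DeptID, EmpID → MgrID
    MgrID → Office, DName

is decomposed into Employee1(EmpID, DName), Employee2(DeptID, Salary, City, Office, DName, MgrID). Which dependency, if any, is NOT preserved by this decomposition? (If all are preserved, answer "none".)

DeptID, EmpID → MgrID

Check DeptID, EmpID → MgrID: no single fragment contains all of {DeptID, EmpID, MgrID}, and the restricted closure of {DeptID, EmpID} across the fragments never reaches {MgrID}.
DName → City is preserved.
DeptID, Office, DName → City is preserved.
MgrID → Office, DName is preserved.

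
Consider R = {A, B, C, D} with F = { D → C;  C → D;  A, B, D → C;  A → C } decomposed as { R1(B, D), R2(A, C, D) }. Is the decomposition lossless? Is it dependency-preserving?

lossy but dependency-preserving

Lossless test: (D)⁺ = {C, D}, which is a superkey of neither fragment — lossy.
Dependency preservation: A, B, D → C is not contained in any single fragment, but the restricted closure of its left-hand side across the fragments still reaches the right-hand side; the remaining FDs each lie inside some fragment. All dependencies are preserved.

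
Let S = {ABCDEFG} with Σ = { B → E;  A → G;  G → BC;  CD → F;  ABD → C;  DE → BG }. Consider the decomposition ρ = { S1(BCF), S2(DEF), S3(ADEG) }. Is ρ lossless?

Chase test. Columns are ABCDEFG; row i has aⱼ where attribute j ∈ Si, else bᵢⱼ.
Initial tableau (one row per fragment):
  row 1: b11 a2 a3 b14 b15 a6 b17
  row 2: b21 b22 b23 a4 a5 a6 b27
  row 3: a1 b32 b33 a4 a5 b36 a7
Rows 2 and 3 agree on DE; apply DE→BG and equate their BG entries.
Rows 2 and 3 agree on G; apply G→BC and equate their BC entries.
Rows 2 and 3 agree on CD; apply CD→F and equate their F entries.
No row becomes fully distinguished — the join is lossy.

No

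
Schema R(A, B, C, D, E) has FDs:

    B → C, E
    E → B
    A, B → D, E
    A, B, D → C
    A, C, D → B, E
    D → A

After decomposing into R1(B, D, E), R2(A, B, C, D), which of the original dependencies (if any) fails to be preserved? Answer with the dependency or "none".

B → C, E: restricted closure across fragments reaches C, E.
E → B lies within R1.
A, B → D, E: restricted closure across fragments reaches D, E.
A, B, D → C lies within R2.
A, C, D → B, E: restricted closure across fragments reaches B, E.
D → A lies within R2.
Every dependency is enforceable on the fragments, so the decomposition is dependency-preserving.

none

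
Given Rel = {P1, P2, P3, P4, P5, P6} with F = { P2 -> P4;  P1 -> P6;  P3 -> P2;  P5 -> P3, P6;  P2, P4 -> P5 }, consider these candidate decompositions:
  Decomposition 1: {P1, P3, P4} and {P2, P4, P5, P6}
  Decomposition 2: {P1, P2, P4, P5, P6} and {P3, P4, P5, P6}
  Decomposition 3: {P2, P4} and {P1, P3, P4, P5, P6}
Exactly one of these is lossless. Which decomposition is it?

Decomposition 2

Decomposition 1: common = {P4}, closure = {P4} → lossy.
Decomposition 2: common = {P4, P5, P6}, closure = {P2, P3, P4, P5, P6} → lossless.
Decomposition 3: common = {P4}, closure = {P4} → lossy.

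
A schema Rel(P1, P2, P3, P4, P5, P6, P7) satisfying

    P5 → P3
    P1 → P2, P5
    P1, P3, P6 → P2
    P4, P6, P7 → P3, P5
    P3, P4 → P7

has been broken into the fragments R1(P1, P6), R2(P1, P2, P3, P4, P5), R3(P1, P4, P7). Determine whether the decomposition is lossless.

No

Chase test. Columns are P1, P2, P3, P4, P5, P6, P7; row i has aⱼ where attribute j ∈ Ri, else bᵢⱼ.
Initial tableau (one row per fragment):
  row 1: a1 b12 b13 b14 b15 a6 b17
  row 2: a1 a2 a3 a4 a5 b26 b27
  row 3: a1 b32 b33 a4 b35 b36 a7
Rows 1 and 2 agree on P1; apply P1→P2, P5 and equate their P2, P5 entries.
Rows 1 and 3 agree on P1; apply P1→P2, P5 and equate their P2, P5 entries.
Rows 1 and 2 agree on P5; apply P5→P3 and equate their P3 entries.
Rows 1 and 3 agree on P5; apply P5→P3 and equate their P3 entries.
Rows 2 and 3 agree on P3, P4; apply P3, P4→P7 and equate their P7 entries.
No row becomes fully distinguished — the join is lossy.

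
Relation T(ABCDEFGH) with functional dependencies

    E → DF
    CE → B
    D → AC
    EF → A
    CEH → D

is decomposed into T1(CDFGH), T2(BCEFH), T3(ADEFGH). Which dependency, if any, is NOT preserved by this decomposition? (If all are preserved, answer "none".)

E → DF lies within T3.
CE → B lies within T2.
D → AC: restricted closure across fragments reaches AC.
EF → A lies within T3.
CEH → D: restricted closure across fragments reaches D.
Every dependency is enforceable on the fragments, so the decomposition is dependency-preserving.

none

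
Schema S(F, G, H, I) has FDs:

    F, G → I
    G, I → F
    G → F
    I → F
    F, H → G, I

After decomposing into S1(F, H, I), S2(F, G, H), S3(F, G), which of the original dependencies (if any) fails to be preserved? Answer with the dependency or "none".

F, G → I

Check F, G → I: no single fragment contains all of {F, G, I}, and the restricted closure of {F, G} across the fragments never reaches {I}.
G, I → F is preserved.
G → F is preserved.
I → F is preserved.
F, H → G, I is preserved.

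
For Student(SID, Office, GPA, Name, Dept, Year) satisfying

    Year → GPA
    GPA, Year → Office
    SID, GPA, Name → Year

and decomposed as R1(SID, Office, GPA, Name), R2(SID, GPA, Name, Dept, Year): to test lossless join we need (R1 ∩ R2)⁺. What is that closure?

R1 ∩ R2 = {SID, GPA, Name}.
SID, GPA, Name → Year applies, adding Year
GPA, Year → Office applies, adding Office
Closure: {SID, Office, GPA, Name, Year}.

SID, Office, GPA, Name, Year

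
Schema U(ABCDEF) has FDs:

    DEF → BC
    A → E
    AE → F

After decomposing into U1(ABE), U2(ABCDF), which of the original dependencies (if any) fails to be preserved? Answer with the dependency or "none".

Check DEF → BC: no single fragment contains all of {BCDEF}, and the restricted closure of {DEF} across the fragments never reaches {BC}.
A → E is preserved.
AE → F is preserved.

DEF → BC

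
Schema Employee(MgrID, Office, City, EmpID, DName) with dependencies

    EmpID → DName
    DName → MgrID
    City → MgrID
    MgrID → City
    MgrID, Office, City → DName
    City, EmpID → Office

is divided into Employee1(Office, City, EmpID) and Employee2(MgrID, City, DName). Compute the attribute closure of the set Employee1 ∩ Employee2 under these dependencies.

MgrID, City

Employee1 ∩ Employee2 = {City}.
City → MgrID applies, adding MgrID
Closure: {MgrID, City}.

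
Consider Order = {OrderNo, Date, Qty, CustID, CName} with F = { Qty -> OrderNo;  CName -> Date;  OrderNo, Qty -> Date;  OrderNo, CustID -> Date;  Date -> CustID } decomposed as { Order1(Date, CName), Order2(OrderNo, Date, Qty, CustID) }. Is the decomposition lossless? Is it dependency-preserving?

Lossless test: (Date)⁺ = {Date, CustID}, which is a superkey of neither fragment — lossy.
Dependency preservation: every FD's attributes lie within a single fragment, so each can be enforced locally — preserved.

lossy but dependency-preserving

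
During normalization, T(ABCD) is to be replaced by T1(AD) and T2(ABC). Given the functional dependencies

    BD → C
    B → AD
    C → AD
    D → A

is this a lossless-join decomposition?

Common attributes: T1 ∩ T2 = {A}.
No dependency enlarges {A}, so (A)⁺ = {A}.
The closure contains neither all of T1 = {AD} nor all of T2 = {ABC}, so the common attributes are not a superkey of either fragment. The join is lossy.

No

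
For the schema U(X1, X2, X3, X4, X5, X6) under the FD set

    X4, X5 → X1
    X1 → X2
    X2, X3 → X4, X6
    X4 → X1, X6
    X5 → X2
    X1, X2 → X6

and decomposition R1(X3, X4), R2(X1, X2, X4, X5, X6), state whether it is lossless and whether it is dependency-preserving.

Lossless test: (X4)⁺ = {X1, X2, X4, X6}, which is a superkey of neither fragment — lossy.
Dependency preservation: the restricted closure of {X2, X3} across the fragments never reaches {X4, X6}, so X2, X3 → X4, X6 cannot be enforced without a join — not preserved.

lossy and not dependency-preserving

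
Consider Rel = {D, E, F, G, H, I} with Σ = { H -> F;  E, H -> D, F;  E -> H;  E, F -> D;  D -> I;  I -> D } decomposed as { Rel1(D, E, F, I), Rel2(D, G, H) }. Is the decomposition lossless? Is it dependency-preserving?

Lossless test: (D)⁺ = {D, I}, which is a superkey of neither fragment — lossy.
Dependency preservation: the restricted closure of {H} across the fragments never reaches {F}, so H → F cannot be enforced without a join — not preserved.

lossy and not dependency-preserving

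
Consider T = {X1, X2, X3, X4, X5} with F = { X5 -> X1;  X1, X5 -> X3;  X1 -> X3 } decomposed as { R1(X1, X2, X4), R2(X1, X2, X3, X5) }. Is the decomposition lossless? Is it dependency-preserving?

lossy but dependency-preserving

Lossless test: (X1, X2)⁺ = {X1, X2, X3}, which is a superkey of neither fragment — lossy.
Dependency preservation: every FD's attributes lie within a single fragment, so each can be enforced locally — preserved.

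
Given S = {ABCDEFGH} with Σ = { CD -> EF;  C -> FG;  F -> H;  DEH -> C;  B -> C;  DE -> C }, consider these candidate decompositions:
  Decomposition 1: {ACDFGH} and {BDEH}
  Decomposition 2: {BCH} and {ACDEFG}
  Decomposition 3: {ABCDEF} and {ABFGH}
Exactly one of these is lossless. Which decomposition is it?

Decomposition 1: common = {DH}, closure = {DH} → lossy.
Decomposition 2: common = {C}, closure = {CFGH} → lossy.
Decomposition 3: common = {ABF}, closure = {ABCFGH} → lossless.

Decomposition 3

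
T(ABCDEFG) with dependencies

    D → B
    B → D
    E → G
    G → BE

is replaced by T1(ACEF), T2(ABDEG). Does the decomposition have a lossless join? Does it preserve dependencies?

Lossless test: (AE)⁺ = {ABDEG}, which contains all of one fragment — lossless.
Dependency preservation: every FD's attributes lie within a single fragment, so each can be enforced locally — preserved.

lossless and dependency-preserving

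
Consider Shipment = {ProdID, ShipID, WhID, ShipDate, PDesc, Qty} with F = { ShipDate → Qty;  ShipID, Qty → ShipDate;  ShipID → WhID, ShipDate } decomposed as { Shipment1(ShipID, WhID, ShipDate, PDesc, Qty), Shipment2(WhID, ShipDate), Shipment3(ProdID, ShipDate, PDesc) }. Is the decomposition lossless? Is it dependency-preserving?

lossy but dependency-preserving

Lossless test (chase): Rows 1 and 2 agree on ShipDate; apply ShipDate→Qty and equate their Qty entries. Rows 1 and 3 agree on ShipDate; apply ShipDate→Qty and equate their Qty entries. No row becomes fully distinguished — the join is lossy.
Dependency preservation: every FD's attributes lie within a single fragment, so each can be enforced locally — preserved.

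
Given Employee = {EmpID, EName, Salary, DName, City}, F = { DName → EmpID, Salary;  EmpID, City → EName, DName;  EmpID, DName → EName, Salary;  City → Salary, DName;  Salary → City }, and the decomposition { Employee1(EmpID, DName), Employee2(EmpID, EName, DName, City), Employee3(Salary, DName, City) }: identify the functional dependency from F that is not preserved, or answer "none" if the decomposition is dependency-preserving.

DName → EmpID, Salary: restricted closure across fragments reaches EmpID, Salary.
EmpID, City → EName, DName lies within Employee2.
EmpID, DName → EName, Salary: restricted closure across fragments reaches EName, Salary.
City → Salary, DName lies within Employee3.
Salary → City lies within Employee3.
Every dependency is enforceable on the fragments, so the decomposition is dependency-preserving.

none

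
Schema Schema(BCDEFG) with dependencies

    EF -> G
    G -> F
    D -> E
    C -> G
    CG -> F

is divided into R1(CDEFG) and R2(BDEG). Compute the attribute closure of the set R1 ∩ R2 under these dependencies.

R1 ∩ R2 = {DEG}.
G → F applies, adding F
Closure: {DEFG}.

DEFG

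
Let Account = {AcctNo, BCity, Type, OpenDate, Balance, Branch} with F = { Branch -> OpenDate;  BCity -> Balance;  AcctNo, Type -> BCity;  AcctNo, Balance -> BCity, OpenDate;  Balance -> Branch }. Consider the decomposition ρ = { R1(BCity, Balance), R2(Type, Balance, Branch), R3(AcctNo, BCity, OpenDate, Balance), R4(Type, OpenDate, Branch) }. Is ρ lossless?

Chase test. Columns are AcctNo, BCity, Type, OpenDate, Balance, Branch; row i has aⱼ where attribute j ∈ Ri, else bᵢⱼ.
Initial tableau (one row per fragment):
  row 1: b11 a2 b13 b14 a5 b16
  row 2: b21 b22 a3 b24 a5 a6
  row 3: a1 a2 b33 a4 a5 b36
  row 4: b41 b42 a3 a4 b45 a6
Rows 2 and 4 agree on Branch; apply Branch→OpenDate and equate their OpenDate entries.
Rows 1 and 2 agree on Balance; apply Balance→Branch and equate their Branch entries.
Rows 1 and 3 agree on Balance; apply Balance→Branch and equate their Branch entries.
Rows 1 and 2 agree on Branch; apply Branch→OpenDate and equate their OpenDate entries.
No row becomes fully distinguished — the join is lossy.

No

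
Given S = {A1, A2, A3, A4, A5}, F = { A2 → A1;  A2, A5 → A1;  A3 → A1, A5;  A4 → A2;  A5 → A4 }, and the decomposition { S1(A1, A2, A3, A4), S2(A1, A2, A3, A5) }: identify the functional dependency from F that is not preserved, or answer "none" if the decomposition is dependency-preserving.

Check A5 → A4: no single fragment contains all of {A4, A5}, and the restricted closure of {A5} across the fragments never reaches {A4}.
A2 → A1 is preserved.
A2, A5 → A1 is preserved.
A3 → A1, A5 is preserved.
A4 → A2 is preserved.

A5 → A4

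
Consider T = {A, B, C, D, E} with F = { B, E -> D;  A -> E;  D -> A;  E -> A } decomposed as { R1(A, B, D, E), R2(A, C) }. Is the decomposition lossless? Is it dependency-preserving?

Lossless test: (A)⁺ = {A, E}, which is a superkey of neither fragment — lossy.
Dependency preservation: every FD's attributes lie within a single fragment, so each can be enforced locally — preserved.

lossy but dependency-preserving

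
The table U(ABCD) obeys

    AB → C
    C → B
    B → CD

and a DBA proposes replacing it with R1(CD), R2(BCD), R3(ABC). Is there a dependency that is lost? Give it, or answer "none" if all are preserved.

none

AB → C lies within R3.
C → B lies within R2.
B → CD lies within R2.
Every dependency is enforceable on the fragments, so the decomposition is dependency-preserving.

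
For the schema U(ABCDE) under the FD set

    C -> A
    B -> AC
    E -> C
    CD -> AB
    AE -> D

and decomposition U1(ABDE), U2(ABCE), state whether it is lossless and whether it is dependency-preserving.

Lossless test: (ABE)⁺ = {ABCDE}, which contains all of one fragment — lossless.
Dependency preservation: the restricted closure of {CD} across the fragments never reaches {AB}, so CD → AB cannot be enforced without a join — not preserved.

lossless but not dependency-preserving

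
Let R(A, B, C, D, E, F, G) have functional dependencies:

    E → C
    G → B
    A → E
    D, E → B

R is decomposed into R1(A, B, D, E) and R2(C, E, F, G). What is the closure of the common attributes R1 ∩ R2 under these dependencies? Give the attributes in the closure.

R1 ∩ R2 = {E}.
E → C applies, adding C
Closure: {C, E}.

C, E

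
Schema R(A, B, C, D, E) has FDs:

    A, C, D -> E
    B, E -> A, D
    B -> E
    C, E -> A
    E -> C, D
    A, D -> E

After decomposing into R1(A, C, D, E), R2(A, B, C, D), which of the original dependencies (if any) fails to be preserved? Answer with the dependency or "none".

A, C, D → E lies within R1.
B, E → A, D: restricted closure across fragments reaches A, D.
B → E: restricted closure across fragments reaches E.
C, E → A lies within R1.
E → C, D lies within R1.
A, D → E lies within R1.
Every dependency is enforceable on the fragments, so the decomposition is dependency-preserving.

none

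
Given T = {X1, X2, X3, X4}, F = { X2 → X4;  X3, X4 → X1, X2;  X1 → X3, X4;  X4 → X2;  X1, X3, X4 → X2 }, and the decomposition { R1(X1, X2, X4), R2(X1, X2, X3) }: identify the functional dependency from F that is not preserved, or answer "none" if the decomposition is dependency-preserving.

X2 → X4 lies within R1.
X3, X4 → X1, X2: restricted closure across fragments reaches X1, X2.
X1 → X3, X4: restricted closure across fragments reaches X3, X4.
X4 → X2 lies within R1.
X1, X3, X4 → X2: restricted closure across fragments reaches X2.
Every dependency is enforceable on the fragments, so the decomposition is dependency-preserving.

none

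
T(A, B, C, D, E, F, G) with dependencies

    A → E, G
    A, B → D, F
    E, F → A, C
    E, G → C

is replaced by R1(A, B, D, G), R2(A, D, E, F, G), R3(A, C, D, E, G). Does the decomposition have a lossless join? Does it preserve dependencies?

Lossless test (chase): Rows 1 and 2 agree on A; apply A→E, G and equate their E, G entries. Rows 1 and 2 agree on E, G; apply E, G→C and equate their C entries. Rows 1 and 3 agree on E, G; apply E, G→C and equate their C entries. No row becomes fully distinguished — the join is lossy.
Dependency preservation: the restricted closure of {A, B} across the fragments never reaches {D, F}, so A, B → D, F cannot be enforced without a join — not preserved.

lossy and not dependency-preserving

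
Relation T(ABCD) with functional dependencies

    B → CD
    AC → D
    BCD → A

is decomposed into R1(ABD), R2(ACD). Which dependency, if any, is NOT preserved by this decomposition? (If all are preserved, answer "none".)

B → CD

Check B → CD: no single fragment contains all of {BCD}, and the restricted closure of {B} across the fragments never reaches {CD}.
AC → D is preserved.
BCD → A is preserved.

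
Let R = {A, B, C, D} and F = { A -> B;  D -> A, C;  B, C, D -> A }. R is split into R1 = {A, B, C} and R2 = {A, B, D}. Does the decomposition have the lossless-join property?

No

Common attributes: R1 ∩ R2 = {A, B}.
No dependency enlarges {A, B}, so (A, B)⁺ = {A, B}.
The closure contains neither all of R1 = {A, B, C} nor all of R2 = {A, B, D}, so the common attributes are not a superkey of either fragment. The join is lossy.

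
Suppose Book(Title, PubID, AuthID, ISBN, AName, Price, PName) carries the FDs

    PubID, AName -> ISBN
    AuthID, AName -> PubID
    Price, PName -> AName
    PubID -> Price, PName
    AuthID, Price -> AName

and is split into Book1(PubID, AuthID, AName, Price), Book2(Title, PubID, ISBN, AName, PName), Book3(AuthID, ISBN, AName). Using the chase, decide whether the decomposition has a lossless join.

Chase test. Columns are Title, PubID, AuthID, ISBN, AName, Price, PName; row i has aⱼ where attribute j ∈ Booki, else bᵢⱼ.
Initial tableau (one row per fragment):
  row 1: b11 a2 a3 b14 a5 a6 b17
  row 2: a1 a2 b23 a4 a5 b26 a7
  row 3: b31 b32 a3 a4 a5 b36 b37
Rows 1 and 2 agree on PubID, AName; apply PubID, AName→ISBN and equate their ISBN entries.
Rows 1 and 3 agree on AuthID, AName; apply AuthID, AName→PubID and equate their PubID entries.
Rows 1 and 2 agree on PubID; apply PubID→Price, PName and equate their Price, PName entries.
Rows 1 and 3 agree on PubID; apply PubID→Price, PName and equate their Price, PName entries.
No row becomes fully distinguished — the join is lossy.

No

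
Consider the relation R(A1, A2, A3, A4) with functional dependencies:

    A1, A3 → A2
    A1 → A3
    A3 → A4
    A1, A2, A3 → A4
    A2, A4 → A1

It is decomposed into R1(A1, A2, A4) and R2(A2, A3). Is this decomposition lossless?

Common attributes: R1 ∩ R2 = {A2}.
No dependency enlarges {A2}, so (A2)⁺ = {A2}.
The closure contains neither all of R1 = {A1, A2, A4} nor all of R2 = {A2, A3}, so the common attributes are not a superkey of either fragment. The join is lossy.

No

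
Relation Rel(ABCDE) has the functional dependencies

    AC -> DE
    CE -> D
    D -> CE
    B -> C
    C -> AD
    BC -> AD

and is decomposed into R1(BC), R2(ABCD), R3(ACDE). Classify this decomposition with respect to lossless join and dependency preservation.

Lossless test (chase): Rows 2 and 3 agree on AC; apply AC→DE and equate their DE entries. Rows 1 and 2 agree on C; apply C→AD and equate their AD entries. Rows 1 and 2 agree on AC; apply AC→DE and equate their DE entries. Row 1 is now all distinguished symbols — the join is lossless.
Dependency preservation: every FD's attributes lie within a single fragment, so each can be enforced locally — preserved.

lossless and dependency-preserving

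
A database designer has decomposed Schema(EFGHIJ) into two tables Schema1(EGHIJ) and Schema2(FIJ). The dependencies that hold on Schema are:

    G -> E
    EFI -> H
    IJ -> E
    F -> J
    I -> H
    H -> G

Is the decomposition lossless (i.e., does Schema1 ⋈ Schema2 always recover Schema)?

Common attributes: Schema1 ∩ Schema2 = {IJ}.
Closure of {IJ}: IJ → E applies, adding E; I → H applies, adding H; H → G applies, adding G. So (IJ)⁺ = {EGHIJ}.
This closure contains every attribute of Schema1, so Schema1 ∩ Schema2 → Schema1. The join is lossless.

Yes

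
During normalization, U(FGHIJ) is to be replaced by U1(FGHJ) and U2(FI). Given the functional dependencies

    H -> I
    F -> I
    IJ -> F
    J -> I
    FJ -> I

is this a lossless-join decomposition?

Common attributes: U1 ∩ U2 = {F}.
Closure of {F}: F → I applies, adding I. So (F)⁺ = {FI}.
This closure contains every attribute of U2, so U1 ∩ U2 → U2. The join is lossless.

Yes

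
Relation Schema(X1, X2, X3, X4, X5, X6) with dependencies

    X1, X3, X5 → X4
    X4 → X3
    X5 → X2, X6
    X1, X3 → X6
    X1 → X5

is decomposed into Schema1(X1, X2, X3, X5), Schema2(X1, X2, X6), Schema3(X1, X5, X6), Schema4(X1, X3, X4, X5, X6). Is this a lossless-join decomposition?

Yes

Chase test. Columns are X1, X2, X3, X4, X5, X6; row i has aⱼ where attribute j ∈ Schemai, else bᵢⱼ.
Initial tableau (one row per fragment):
  row 1: a1 a2 a3 b14 a5 b16
  row 2: a1 a2 b23 b24 b25 a6
  row 3: a1 b32 b33 b34 a5 a6
  row 4: a1 b42 a3 a4 a5 a6
Rows 1 and 4 agree on X1, X3, X5; apply X1, X3, X5→X4 and equate their X4 entries.
Rows 1 and 3 agree on X5; apply X5→X2, X6 and equate their X2, X6 entries.
Rows 1 and 4 agree on X5; apply X5→X2, X6 and equate their X2, X6 entries.
Rows 1 and 2 agree on X1; apply X1→X5 and equate their X5 entries.
Row 1 is now all distinguished symbols — the join is lossless.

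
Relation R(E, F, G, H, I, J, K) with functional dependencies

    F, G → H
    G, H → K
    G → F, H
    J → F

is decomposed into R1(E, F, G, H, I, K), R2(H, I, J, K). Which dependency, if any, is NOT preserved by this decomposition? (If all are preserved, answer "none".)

Check J → F: no single fragment contains all of {F, J}, and the restricted closure of {J} across the fragments never reaches {F}.
F, G → H is preserved.
G, H → K is preserved.
G → F, H is preserved.

J → F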